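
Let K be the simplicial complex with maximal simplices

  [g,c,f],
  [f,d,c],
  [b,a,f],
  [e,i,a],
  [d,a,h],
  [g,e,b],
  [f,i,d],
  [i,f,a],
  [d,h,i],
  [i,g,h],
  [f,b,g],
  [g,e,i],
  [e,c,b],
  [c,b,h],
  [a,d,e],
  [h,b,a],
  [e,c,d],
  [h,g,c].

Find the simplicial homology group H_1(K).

H_1 ≅ Z ⊕ Z/2Z.

Take the total order a < b < c < d < e < f < g < h < i on the vertex set. Then K (dimension 2) consists of the simplices:

  0-simplices (9): a, b, c, d, e, f, g, h, i
  1-simplices (27): ab, ad, ae, af, ah, ai, bc, be, bf, bg, bh, cd, ce, cf, cg, ch, de, df, dh, di, eg, ei, fg, fi, gh, gi, hi
  2-simplices (18): abf, abh, ade, adh, aei, afi, bce, bch, beg, bfg, cde, cdf, cfg, cgh, dfi, dhi, egi, ghi

Hence C_0 ≅ Z^9, C_1 ≅ Z^27, C_2 ≅ Z^18.

Boundary ∂_1: C_1 → C_0 sends each edge [p,q] (with p < q) to q − p.
The resulting 9×27 matrix has rank 8, and its Smith normal form has invariant factors (1,1,1,1,1,1,1,1).

Boundary ∂_2: C_2 → C_1 sends each 2-simplex [p,q,r] to [q,r] − [p,r] + [p,q]. For instance
  ∂cfg = fg − cg + cf,
  ∂cde = de − ce + cd.
The resulting 27×18 matrix has rank 18, and its Smith normal form has invariant factors (1,1,1,1,1,1,1,1,1,1,1,1,1,1,1,1,1,2).

Now H_k = ker ∂_k / im ∂_{k+1}, so:

  H_1: rank ker ∂_1 − rank ∂_2 = (27 − 8) − 18 = 1, and ∂_2 has invariant factor 2 > 1, so H_1 = Z ⊕ Z/2Z.

(K is a triangulation of the Klein bottle.)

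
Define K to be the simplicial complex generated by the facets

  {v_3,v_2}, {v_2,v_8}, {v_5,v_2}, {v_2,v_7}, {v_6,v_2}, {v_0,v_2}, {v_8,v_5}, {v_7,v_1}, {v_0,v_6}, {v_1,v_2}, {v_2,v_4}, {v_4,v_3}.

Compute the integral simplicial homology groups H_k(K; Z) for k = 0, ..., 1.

We work with the vertex ordering v_0 < v_1 < v_2 < v_3 < v_4 < v_5 < v_6 < v_7 < v_8. The simplices of K, each written with vertices in increasing order, are:

  0-simplices (9): [v_0], [v_1], [v_2], [v_3], [v_4], [v_5], [v_6], [v_7], [v_8]
  1-simplices (12): [v_0,v_2], [v_0,v_6], [v_1,v_2], [v_1,v_7], [v_2,v_3], [v_2,v_4], [v_2,v_5], [v_2,v_6], [v_2,v_7], [v_2,v_8], [v_3,v_4], [v_5,v_8]

Hence C_0 ≅ Z^9, C_1 ≅ Z^12.

The boundary map ∂_1: C_1 → C_0 sends each edge [p,q] (with p < q) to q − p.
This gives a 9×12 integer matrix of rank 8; reducing to Smith normal form yields diagonal entries (1,1,1,1,1,1,1,1).

Reading off H_k = ker ∂_k / im ∂_{k+1}:

  H_0: rank C_0 − rank ∂_1 = 9 − 8 = 1, and the invariant factors of ∂_1 are all 1, so H_0 = Z.
  H_1: rank ker ∂_1 − rank ∂_2 = (12 − 8) − 0 = 4, and there is no ∂_2, so H_1 = Z^4.

As a check, the Euler characteristic is 9 − 12 = -3, which agrees with 1 − 4 = -3.
(K is a triangulation of a wedge of 4 circles.)

H_0 = Z,  H_1 = Z^4.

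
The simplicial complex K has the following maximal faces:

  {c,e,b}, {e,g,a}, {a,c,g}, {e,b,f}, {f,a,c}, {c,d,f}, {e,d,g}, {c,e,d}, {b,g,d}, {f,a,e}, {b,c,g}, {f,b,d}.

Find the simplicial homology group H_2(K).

H_2 = 0.

Fix the vertex order a < b < c < d < e < f < g and write every simplex with vertices in increasing order. Then dim K = 2 and the simplices of K are:

  0-simplices (7): a, b, c, d, e, f, g
  1-simplices (18): ac, ae, af, ag, bc, bd, be, bf, bg, cd, ce, cf, cg, de, df, dg, ef, eg
  2-simplices (12): acf, acg, aef, aeg, bce, bcg, bdf, bdg, bef, cde, cdf, deg

so the chain groups are C_0 ≅ Z^7, C_1 ≅ Z^18, C_2 ≅ Z^12.

The boundary map ∂_1: C_1 → C_0 maps an edge to its endpoints' difference, ∂[p,q] = q − p.
As a 7×18 matrix over Z this has rank 6, with invariant factors (1,1,1,1,1,1).

Boundary ∂_2: C_2 → C_1 maps a triangle to the signed sum of its edges. For instance
  ∂deg = eg − dg + de,
  ∂aef = ef − af + ae.
The 18×12 boundary matrix has rank 12 and Smith normal form diag(1,1,1,1,1,1,1,1,1,1,1,2).

Now H_k = ker ∂_k / im ∂_{k+1}, so:

  H_2: rank ker ∂_2 − rank ∂_3 = (12 − 12) − 0 = 0, and there is no ∂_3, so H_2 = 0.

(K is a triangulation of the real projective plane RP^2.)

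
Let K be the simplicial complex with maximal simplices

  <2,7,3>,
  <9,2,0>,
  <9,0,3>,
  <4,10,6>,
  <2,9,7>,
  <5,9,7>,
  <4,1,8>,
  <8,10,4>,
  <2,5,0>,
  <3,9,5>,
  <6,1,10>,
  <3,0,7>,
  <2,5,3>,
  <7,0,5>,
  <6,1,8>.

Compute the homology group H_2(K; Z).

H_2 = 0.

Fix the vertex order 0 < 1 < 2 < 3 < 4 < 5 < 6 < 7 < 8 < 9 < 10 and write every simplex with vertices in increasing order. Then dim K = 2 and the simplices of K are:

  0-simplices (11): [0], [1], [2], [3], [4], [5], [6], [7], [8], [9], [10]
  1-simplices (25): (25 of them)
  2-simplices (15): [0,2,5], [0,2,9], [0,3,7], [0,3,9], [0,5,7], [1,4,8], [1,6,8], [1,6,10], [2,3,5], [2,3,7], [2,7,9], [3,5,9], [4,6,10], [4,8,10], [5,7,9]

giving chain groups C_0 ≅ Z^11, C_1 ≅ Z^25, C_2 ≅ Z^15.

Boundary ∂_1: C_1 → C_0 sends each edge [p,q] (with p < q) to q − p. For instance
  ∂[2,5] = [5] − [2].
The 11×25 boundary matrix has rank 9 and Smith normal form diag(1,1,1,1,1,1,1,1,1).

∂_2: C_2 → C_1 acts by ∂[p,q,r] = [q,r] − [p,r] + [p,q]. For instance
  ∂[2,3,5] = [3,5] − [2,5] + [2,3],
  ∂[0,3,9] = [3,9] − [0,9] + [0,3].
The 25×15 boundary matrix has rank 15 and Smith normal form diag(1,1,1,1,1,1,1,1,1,1,1,1,1,1,2).

Computing H_k = (kernel of ∂_k) / (image of ∂_{k+1}):

  H_2: rank ker ∂_2 − rank ∂_3 = (15 − 15) − 0 = 0, and there is no ∂_3, so H_2 ≅ 0.

(K is a triangulation of the disjoint union of the Möbius band and the real projective plane RP^2.)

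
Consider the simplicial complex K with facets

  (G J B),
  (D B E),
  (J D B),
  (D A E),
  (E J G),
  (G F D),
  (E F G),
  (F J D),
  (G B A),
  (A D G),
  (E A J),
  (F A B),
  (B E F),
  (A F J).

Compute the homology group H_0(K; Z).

H_0 ≅ Z.

K has 7 vertices, 21 edges, 14 triangles.
rank ∂_0 = 0, rank ∂_1 = 6 ⇒ b_0 = 7 − 0 − 6 = 1; all invariant factors of ∂_1 are 1 so no torsion. So H_0 = Z.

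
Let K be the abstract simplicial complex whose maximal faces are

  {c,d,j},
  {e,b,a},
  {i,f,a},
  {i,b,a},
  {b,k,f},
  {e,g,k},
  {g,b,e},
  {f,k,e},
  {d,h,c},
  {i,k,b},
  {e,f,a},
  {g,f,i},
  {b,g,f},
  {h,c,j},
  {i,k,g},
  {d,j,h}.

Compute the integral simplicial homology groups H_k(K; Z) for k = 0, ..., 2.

We work with the vertex ordering a < b < c < d < e < f < g < h < i < j < k. The simplices of K, each written with vertices in increasing order, are:

  0-simplices (11): a, b, c, d, e, f, g, h, i, j, k
  1-simplices (24): ab, ae, af, ai, be, bf, bg, bi, bk, cd, ch, cj, dh, dj, ef, eg, ek, fg, fi, fk, gi, gk, hj, ik
  2-simplices (16): abe, abi, aef, afi, beg, bfg, bfk, bik, cdh, cdj, chj, dhj, efk, egk, fgi, gik

giving chain groups C_0 ≅ Z^11, C_1 ≅ Z^24, C_2 ≅ Z^16.

The boundary map ∂_1: C_1 → C_0 maps an edge to its endpoints' difference, ∂[p,q] = q − p. For instance
  ∂fg = g − f.
As a 11×24 matrix over Z this has rank 9, with invariant factors (1,1,1,1,1,1,1,1,1).

The boundary map ∂_2: C_2 → C_1 maps a triangle to the signed sum of its edges. For instance
  ∂bfk = fk − bk + bf,
  ∂dhj = hj − dj + dh.
As a 24×16 matrix over Z this has rank 15, with invariant factors (1,1,1,1,1,1,1,1,1,1,1,1,1,1,2).

Now H_k = ker ∂_k / im ∂_{k+1}, so:

  H_0: rank C_0 − rank ∂_1 = 11 − 9 = 2, and the invariant factors of ∂_1 are all 1, so H_0 ≅ Z^2.
  H_1: rank ker ∂_1 − rank ∂_2 = (24 − 9) − 15 = 0, and ∂_2 has invariant factor 2 > 1, so H_1 ≅ Z/2.
  H_2: rank ker ∂_2 − rank ∂_3 = (16 − 15) − 0 = 1, and there is no ∂_3, so H_2 ≅ Z.

As a check, the Euler characteristic is 11 − 24 + 16 = 3, which agrees with 2 − 0 + 1 = 3.

H_0 = Z^2,  H_1 = Z/2,  H_2 = Z.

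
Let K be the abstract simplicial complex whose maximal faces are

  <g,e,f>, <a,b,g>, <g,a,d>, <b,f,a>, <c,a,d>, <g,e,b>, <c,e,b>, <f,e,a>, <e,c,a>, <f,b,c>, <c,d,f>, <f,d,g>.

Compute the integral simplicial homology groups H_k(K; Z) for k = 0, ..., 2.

H_0 = Z,  H_1 = Z/2,  H_2 = 0.

Fix the vertex order a < b < c < d < e < f < g and write every simplex with vertices in increasing order. Then dim K = 2 and the simplices of K are:

  0-simplices (7): a, b, c, d, e, f, g
  1-simplices (18): ab, ac, ad, ae, af, ag, bc, be, bf, bg, cd, ce, cf, df, dg, ef, eg, fg
  2-simplices (12): abf, abg, acd, ace, adg, aef, bce, bcf, beg, cdf, dfg, efg

giving chain groups C_0 ≅ Z^7, C_1 ≅ Z^18, C_2 ≅ Z^12.

Boundary ∂_1: C_1 → C_0 maps an edge to its endpoints' difference, ∂[p,q] = q − p.
As a 7×18 matrix over Z this has rank 6, with invariant factors (1,1,1,1,1,1).

The boundary map ∂_2: C_2 → C_1 maps a triangle to the signed sum of its edges. For instance
  ∂abg = bg − ag + ab,
  ∂abf = bf − af + ab.
The 18×12 boundary matrix has rank 12 and Smith normal form diag(1,1,1,1,1,1,1,1,1,1,1,2).

From H_k ≅ ker(∂_k) / im(∂_{k+1}) we obtain:

  H_0: rank C_0 − rank ∂_1 = 7 − 6 = 1, and the invariant factors of ∂_1 are all 1, so H_0 = Z.
  H_1: rank ker ∂_1 − rank ∂_2 = (18 − 6) − 12 = 0, and ∂_2 has invariant factor 2 > 1, so H_1 = Z/2.
  H_2: rank ker ∂_2 − rank ∂_3 = (12 − 12) − 0 = 0, and there is no ∂_3, so H_2 = 0.

As a check, the Euler characteristic is 7 − 18 + 12 = 1, which agrees with 1 − 0 + 0 = 1.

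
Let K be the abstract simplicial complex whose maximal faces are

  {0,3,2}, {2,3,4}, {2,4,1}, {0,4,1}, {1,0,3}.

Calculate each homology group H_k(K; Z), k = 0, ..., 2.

H_0 ≅ Z,  H_1 ≅ Z,  H_2 = 0.

We work with the vertex ordering 0 < 1 < 2 < 3 < 4. The simplices of K, each written with vertices in increasing order, are:

  0-simplices (5): [0], [1], [2], [3], [4]
  1-simplices (10): [0,1], [0,2], [0,3], [0,4], [1,2], [1,3], [1,4], [2,3], [2,4], [3,4]
  2-simplices (5): [0,1,3], [0,1,4], [0,2,3], [1,2,4], [2,3,4]

so the chain groups are C_0 ≅ Z^5, C_1 ≅ Z^10, C_2 ≅ Z^5.

∂_1: C_1 → C_0 maps an edge to its endpoints' difference, ∂[p,q] = q − p. For instance
  ∂[1,4] = [4] − [1].
The resulting 5×10 matrix has rank 4, and its Smith normal form has invariant factors (1,1,1,1).

∂_2: C_2 → C_1 maps a triangle to the signed sum of its edges. For instance
  ∂[0,2,3] = [2,3] − [0,3] + [0,2],
  ∂[0,1,3] = [1,3] − [0,3] + [0,1].
This gives a 10×5 integer matrix of rank 5; reducing to Smith normal form yields diagonal entries (1,1,1,1,1).

Reading off H_k = ker ∂_k / im ∂_{k+1}:

  H_0: rank C_0 − rank ∂_1 = 5 − 4 = 1, and the invariant factors of ∂_1 are all 1, so H_0 = Z.
  H_1: rank ker ∂_1 − rank ∂_2 = (10 − 4) − 5 = 1, and the invariant factors of ∂_2 are all 1, so H_1 = Z.
  H_2: rank ker ∂_2 − rank ∂_3 = (5 − 5) − 0 = 0, and there is no ∂_3, so H_2 = 0.

As a check, the Euler characteristic is 5 − 10 + 5 = 0, which agrees with 1 − 1 + 0 = 0.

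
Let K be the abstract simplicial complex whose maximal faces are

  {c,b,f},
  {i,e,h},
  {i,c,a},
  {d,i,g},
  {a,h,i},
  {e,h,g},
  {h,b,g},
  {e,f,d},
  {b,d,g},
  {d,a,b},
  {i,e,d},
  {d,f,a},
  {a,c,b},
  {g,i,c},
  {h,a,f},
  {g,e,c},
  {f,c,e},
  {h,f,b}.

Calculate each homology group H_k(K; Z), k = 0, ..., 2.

Take the total order a < b < c < d < e < f < g < h < i on the vertex set. Then K (dimension 2) consists of the simplices:

  0-simplices (9): a, b, c, d, e, f, g, h, i
  1-simplices (27): ab, ac, ad, af, ah, ai, bc, bd, bf, bg, bh, ce, cf, cg, ci, de, df, dg, di, ef, eg, eh, ei, fh, gh, gi, hi
  2-simplices (18): abc, abd, aci, adf, afh, ahi, bcf, bdg, bfh, bgh, cef, ceg, cgi, def, dei, dgi, egh, ehi

Hence C_0 ≅ Z^9, C_1 ≅ Z^27, C_2 ≅ Z^18.

Boundary ∂_1: C_1 → C_0 sends each edge [p,q] (with p < q) to q − p.
The 9×27 boundary matrix has rank 8 and Smith normal form diag(1,1,1,1,1,1,1,1).

Boundary ∂_2: C_2 → C_1 sends each 2-simplex [p,q,r] to [q,r] − [p,r] + [p,q]. For instance
  ∂bcf = cf − bf + bc,
  ∂adf = df − af + ad.
This gives a 27×18 integer matrix of rank 18; reducing to Smith normal form yields diagonal entries (1,1,1,1,1,1,1,1,1,1,1,1,1,1,1,1,1,2).

From H_k ≅ ker(∂_k) / im(∂_{k+1}) we obtain:

  H_0: rank C_0 − rank ∂_1 = 9 − 8 = 1, and the invariant factors of ∂_1 are all 1, so H_0 = Z.
  H_1: rank ker ∂_1 − rank ∂_2 = (27 − 8) − 18 = 1, and ∂_2 has invariant factor 2 > 1, so H_1 = Z ⊕ Z/2.
  H_2: rank ker ∂_2 − rank ∂_3 = (18 − 18) − 0 = 0, and there is no ∂_3, so H_2 = 0.

(K is a triangulation of the Klein bottle.)

H_0 ≅ Z,  H_1 ≅ Z ⊕ Z/2,  H_2 = 0.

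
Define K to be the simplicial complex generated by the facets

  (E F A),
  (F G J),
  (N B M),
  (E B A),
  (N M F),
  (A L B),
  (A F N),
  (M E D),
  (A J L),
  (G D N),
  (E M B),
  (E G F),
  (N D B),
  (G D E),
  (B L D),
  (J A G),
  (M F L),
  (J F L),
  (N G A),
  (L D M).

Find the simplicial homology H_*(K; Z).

We work with the vertex ordering A < B < D < E < F < G < J < L < M < N. The simplices of K, each written with vertices in increasing order, are:

  0-simplices (10): A, B, D, E, F, G, J, L, M, N
  1-simplices (30): AB, AE, AF, AG, AJ, AL, AN, BD, BE, BL, BM, BN, DE, DG, DL, DM, DN, EF, EG, EM, FG, FJ, FL, FM, FN, GJ, GN, JL, LM, MN
  2-simplices (20): ABE, ABL, AEF, AFN, AGJ, AGN, AJL, BDL, BDN, BEM, BMN, DEG, DEM, DGN, DLM, EFG, FGJ, FJL, FLM, FMN

Hence C_0 ≅ Z^10, C_1 ≅ Z^30, C_2 ≅ Z^20.

Boundary ∂_1: C_1 → C_0 maps an edge to its endpoints' difference, ∂[p,q] = q − p. For instance
  ∂LM = M − L.
The 10×30 boundary matrix has rank 9 and Smith normal form diag(1,1,1,1,1,1,1,1,1).

The boundary map ∂_2: C_2 → C_1 maps a triangle to the signed sum of its edges. For instance
  ∂AGJ = GJ − AJ + AG,
  ∂BDN = DN − BN + BD.
This gives a 30×20 integer matrix of rank 20; reducing to Smith normal form yields diagonal entries (1,1,1,1,1,1,1,1,1,1,1,1,1,1,1,1,1,1,1,2).

Computing H_k = (kernel of ∂_k) / (image of ∂_{k+1}):

  H_0: rank C_0 − rank ∂_1 = 10 − 9 = 1, and the invariant factors of ∂_1 are all 1, so H_0 ≅ Z.
  H_1: rank ker ∂_1 − rank ∂_2 = (30 − 9) − 20 = 1, and ∂_2 has invariant factor 2 > 1, so H_1 ≅ Z ⊕ Z_2.
  H_2: rank ker ∂_2 − rank ∂_3 = (20 − 20) − 0 = 0, and there is no ∂_3, so H_2 ≅ 0.

H_0 ≅ Z,  H_1 ≅ Z ⊕ Z_2,  H_2 = 0.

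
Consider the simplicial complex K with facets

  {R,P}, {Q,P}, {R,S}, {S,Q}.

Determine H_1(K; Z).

Take the total order P < Q < R < S on the vertex set. Then K (dimension 1) consists of the simplices:

  0-simplices (4): P, Q, R, S
  1-simplices (4): PQ, PR, QS, RS

Hence C_0 ≅ Z^4, C_1 ≅ Z^4.

The boundary map ∂_1: C_1 → C_0 maps an edge to its endpoints' difference, ∂[p,q] = q − p. For instance
  ∂QS = S − Q.
As a 4×4 matrix over Z this has rank 3, with invariant factors (1,1,1).

Now H_k = ker ∂_k / im ∂_{k+1}, so:

  H_1: rank ker ∂_1 − rank ∂_2 = (4 − 3) − 0 = 1, and there is no ∂_2, so H_1 ≅ Z.

(K is a triangulation of the circle S^1.)

H_1 ≅ Z.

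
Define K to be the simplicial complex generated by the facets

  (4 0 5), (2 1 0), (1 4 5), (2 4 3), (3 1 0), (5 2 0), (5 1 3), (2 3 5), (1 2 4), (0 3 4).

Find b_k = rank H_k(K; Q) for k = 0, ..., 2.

b_0 = 1, b_1 = 0, b_2 = 0.

Order the vertices as 0 < 1 < 2 < 3 < 4 < 5. Listing each simplex with vertices in this order, K has dimension 2 with simplices:

  0-simplices (6): [0], [1], [2], [3], [4], [5]
  1-simplices (15): [0,1], [0,2], [0,3], [0,4], [0,5], [1,2], [1,3], [1,4], [1,5], [2,3], [2,4], [2,5], [3,4], [3,5], [4,5]
  2-simplices (10): [0,1,2], [0,1,3], [0,2,5], [0,3,4], [0,4,5], [1,2,4], [1,3,5], [1,4,5], [2,3,4], [2,3,5]

so the chain groups are C_0 ≅ Z^6, C_1 ≅ Z^15, C_2 ≅ Z^10.

∂_1: C_1 → C_0 sends each edge [p,q] (with p < q) to q − p. For instance
  ∂[3,4] = [4] − [3].
The 6×15 boundary matrix has rank 5 and Smith normal form diag(1,1,1,1,1).

∂_2: C_2 → C_1 acts by ∂[p,q,r] = [q,r] − [p,r] + [p,q]. For instance
  ∂[0,4,5] = [4,5] − [0,5] + [0,4],
  ∂[0,1,2] = [1,2] − [0,2] + [0,1].
The resulting 15×10 matrix has rank 10, and its Smith normal form has invariant factors (1,1,1,1,1,1,1,1,1,2).

From H_k ≅ ker(∂_k) / im(∂_{k+1}) we obtain:

  H_0: rank C_0 − rank ∂_1 = 6 − 5 = 1, and the invariant factors of ∂_1 are all 1, so H_0 = Z.
  H_1: rank ker ∂_1 − rank ∂_2 = (15 − 5) − 10 = 0, and ∂_2 has invariant factor 2 > 1, so H_1 = Z/2Z.
  H_2: rank ker ∂_2 − rank ∂_3 = (10 − 10) − 0 = 0, and there is no ∂_3, so H_2 = 0.

As a check, the Euler characteristic is 6 − 15 + 10 = 1, which agrees with 1 − 0 + 0 = 1.

Hence the Betti numbers are b_0 = 1, b_1 = 0, b_2 = 0.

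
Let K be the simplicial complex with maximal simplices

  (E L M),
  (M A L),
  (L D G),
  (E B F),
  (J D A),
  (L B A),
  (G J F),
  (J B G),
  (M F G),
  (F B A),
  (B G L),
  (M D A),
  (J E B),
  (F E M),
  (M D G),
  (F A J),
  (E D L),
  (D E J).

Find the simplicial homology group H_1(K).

We work with the vertex ordering A < B < D < E < F < G < J < L < M. The simplices of K, each written with vertices in increasing order, are:

  0-simplices (9): A, B, D, E, F, G, J, L, M
  1-simplices (27): AB, AD, AF, AJ, AL, AM, BE, BF, BG, BJ, BL, DE, DG, DJ, DL, DM, EF, EJ, EL, EM, FG, FJ, FM, GJ, GL, GM, LM
  2-simplices (18): ABF, ABL, ADJ, ADM, AFJ, ALM, BEF, BEJ, BGJ, BGL, DEJ, DEL, DGL, DGM, EFM, ELM, FGJ, FGM

so the chain groups are C_0 ≅ Z^9, C_1 ≅ Z^27, C_2 ≅ Z^18.

The boundary map ∂_1: C_1 → C_0 is given by ∂[p,q] = [q] − [p].
This gives a 9×27 integer matrix of rank 8; reducing to Smith normal form yields diagonal entries (1,1,1,1,1,1,1,1).

The boundary map ∂_2: C_2 → C_1 acts by ∂[p,q,r] = [q,r] − [p,r] + [p,q]. For instance
  ∂BGL = GL − BL + BG,
  ∂DGM = GM − DM + DG.
As a 27×18 matrix over Z this has rank 18, with invariant factors (1,1,1,1,1,1,1,1,1,1,1,1,1,1,1,1,1,2).

From H_k ≅ ker(∂_k) / im(∂_{k+1}) we obtain:

  H_1: rank ker ∂_1 − rank ∂_2 = (27 − 8) − 18 = 1, and ∂_2 has invariant factor 2 > 1, so H_1 ≅ Z ⊕ Z/2.

(K is a triangulation of the Klein bottle.)

H_1 ≅ Z ⊕ Z/2.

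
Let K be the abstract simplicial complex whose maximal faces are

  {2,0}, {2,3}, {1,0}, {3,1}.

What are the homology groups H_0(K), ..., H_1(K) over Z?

H_0 ≅ Z,  H_1 ≅ Z.

Order the vertices as 0 < 1 < 2 < 3. Listing each simplex with vertices in this order, K has dimension 1 with simplices:

  0-simplices (4): [0], [1], [2], [3]
  1-simplices (4): [0,1], [0,2], [1,3], [2,3]

so the chain groups are C_0 ≅ Z^4, C_1 ≅ Z^4.

The boundary map ∂_1: C_1 → C_0 is given by ∂[p,q] = [q] − [p].
The 4×4 boundary matrix has rank 3 and Smith normal form diag(1,1,1).

Now H_k = ker ∂_k / im ∂_{k+1}, so:

  H_0: rank C_0 − rank ∂_1 = 4 − 3 = 1, and the invariant factors of ∂_1 are all 1, so H_0 ≅ Z.
  H_1: rank ker ∂_1 − rank ∂_2 = (4 − 3) − 0 = 1, and there is no ∂_2, so H_1 ≅ Z.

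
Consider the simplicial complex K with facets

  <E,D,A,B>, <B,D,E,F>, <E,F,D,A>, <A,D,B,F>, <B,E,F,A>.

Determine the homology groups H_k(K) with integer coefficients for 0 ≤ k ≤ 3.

Fix the vertex order A < B < D < E < F and write every simplex with vertices in increasing order. Then dim K = 3 and the simplices of K are:

  0-simplices (5): A, B, D, E, F
  1-simplices (10): AB, AD, AE, AF, BD, BE, BF, DE, DF, EF
  2-simplices (10): ABD, ABE, ABF, ADE, ADF, AEF, BDE, BDF, BEF, DEF
  3-simplices (5): ABDE, ABDF, ABEF, ADEF, BDEF

giving chain groups C_0 ≅ Z^5, C_1 ≅ Z^10, C_2 ≅ Z^10, C_3 ≅ Z^5.

The boundary map ∂_1: C_1 → C_0 sends each edge [p,q] (with p < q) to q − p. For instance
  ∂AE = E − A.
As a 5×10 matrix over Z this has rank 4, with invariant factors (1,1,1,1).

The boundary map ∂_2: C_2 → C_1 acts by ∂[p,q,r] = [q,r] − [p,r] + [p,q]. For instance
  ∂ADE = DE − AE + AD,
  ∂BEF = EF − BF + BE.
As a 10×10 matrix over Z this has rank 6, with invariant factors (1,1,1,1,1,1).

The boundary map ∂_3: C_3 → C_2 sends each 3-simplex σ to the alternating sum Σ_i (−1)^i (σ with its i-th vertex removed). For instance
  ∂ABDE = BDE − ADE + ABE − ABD,
  ∂ABDF = BDF − ADF + ABF − ABD.
As a 10×5 matrix over Z this has rank 4, with invariant factors (1,1,1,1).

Reading off H_k = ker ∂_k / im ∂_{k+1}:

  H_0: rank C_0 − rank ∂_1 = 5 − 4 = 1, and the invariant factors of ∂_1 are all 1, so H_0 = Z.
  H_1: rank ker ∂_1 − rank ∂_2 = (10 − 4) − 6 = 0, and the invariant factors of ∂_2 are all 1, so H_1 = 0.
  H_2: rank ker ∂_2 − rank ∂_3 = (10 − 6) − 4 = 0, and the invariant factors of ∂_3 are all 1, so H_2 = 0.
  H_3: rank ker ∂_3 − rank ∂_4 = (5 − 4) − 0 = 1, and there is no ∂_4, so H_3 = Z.

(K is a triangulation of the 3-sphere S^3.)

H_0 = Z,  H_1 = 0,  H_2 = 0,  H_3 = Z.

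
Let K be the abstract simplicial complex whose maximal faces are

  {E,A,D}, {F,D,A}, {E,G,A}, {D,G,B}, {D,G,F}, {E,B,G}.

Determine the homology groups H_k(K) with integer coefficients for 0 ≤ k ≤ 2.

H_0 = Z,  H_1 = Z,  H_2 = 0.

Order the vertices as A < B < D < E < F < G. Listing each simplex with vertices in this order, K has dimension 2 with simplices:

  0-simplices (6): A, B, D, E, F, G
  1-simplices (12): AD, AE, AF, AG, BD, BE, BG, DE, DF, DG, EG, FG
  2-simplices (6): ADE, ADF, AEG, BDG, BEG, DFG

giving chain groups C_0 ≅ Z^6, C_1 ≅ Z^12, C_2 ≅ Z^6.

Boundary ∂_1: C_1 → C_0 maps an edge to its endpoints' difference, ∂[p,q] = q − p.
This gives a 6×12 integer matrix of rank 5; reducing to Smith normal form yields diagonal entries (1,1,1,1,1).

The boundary map ∂_2: C_2 → C_1 acts by ∂[p,q,r] = [q,r] − [p,r] + [p,q]. For instance
  ∂BDG = DG − BG + BD,
  ∂DFG = FG − DG + DF.
The 12×6 boundary matrix has rank 6 and Smith normal form diag(1,1,1,1,1,1).

Computing H_k = (kernel of ∂_k) / (image of ∂_{k+1}):

  H_0: rank C_0 − rank ∂_1 = 6 − 5 = 1, and the invariant factors of ∂_1 are all 1, so H_0 = Z.
  H_1: rank ker ∂_1 − rank ∂_2 = (12 − 5) − 6 = 1, and the invariant factors of ∂_2 are all 1, so H_1 = Z.
  H_2: rank ker ∂_2 − rank ∂_3 = (6 − 6) − 0 = 0, and there is no ∂_3, so H_2 = 0.

As a check, the Euler characteristic is 6 − 12 + 6 = 0, which agrees with 1 − 1 + 0 = 0.
(K is a triangulation of the cylinder S^1 x I.)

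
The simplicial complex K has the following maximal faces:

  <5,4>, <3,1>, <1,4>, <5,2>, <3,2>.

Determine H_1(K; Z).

H_1 = Z.

Take the total order 1 < 2 < 3 < 4 < 5 on the vertex set. Then K (dimension 1) consists of the simplices:

  0-simplices (5): [1], [2], [3], [4], [5]
  1-simplices (5): [1,3], [1,4], [2,3], [2,5], [4,5]

giving chain groups C_0 ≅ Z^5, C_1 ≅ Z^5.

∂_1: C_1 → C_0 is given by ∂[p,q] = [q] − [p].
This gives a 5×5 integer matrix of rank 4; reducing to Smith normal form yields diagonal entries (1,1,1,1).

Reading off H_k = ker ∂_k / im ∂_{k+1}:

  H_1: rank ker ∂_1 − rank ∂_2 = (5 − 4) − 0 = 1, and there is no ∂_2, so H_1 ≅ Z.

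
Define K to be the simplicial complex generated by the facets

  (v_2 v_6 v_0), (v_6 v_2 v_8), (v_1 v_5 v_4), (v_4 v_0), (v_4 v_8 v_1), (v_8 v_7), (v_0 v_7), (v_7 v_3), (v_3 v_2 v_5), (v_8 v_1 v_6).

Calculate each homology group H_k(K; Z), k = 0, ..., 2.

H_0 ≅ Z,  H_1 ≅ Z^4,  H_2 = 0.

K has 9 vertices, 18 edges, 6 triangles.
rank ∂_0 = 0, rank ∂_1 = 8 ⇒ b_0 = 9 − 0 − 8 = 1; all invariant factors of ∂_1 are 1 so no torsion. So H_0 ≅ Z.
rank ∂_1 = 8, rank ∂_2 = 6 ⇒ b_1 = 18 − 8 − 6 = 4; all invariant factors of ∂_2 are 1 so no torsion. So H_1 ≅ Z^4.
rank ∂_2 = 6, rank ∂_3 = 0 ⇒ b_2 = 6 − 6 − 0 = 0. So H_2 ≅ 0.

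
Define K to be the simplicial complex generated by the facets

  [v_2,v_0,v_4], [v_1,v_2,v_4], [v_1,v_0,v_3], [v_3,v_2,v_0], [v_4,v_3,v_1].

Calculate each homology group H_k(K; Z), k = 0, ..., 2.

H_0 = Z,  H_1 = Z,  H_2 = 0.

Take the total order v_0 < v_1 < v_2 < v_3 < v_4 on the vertex set. Then K (dimension 2) consists of the simplices:

  0-simplices (5): [v_0], [v_1], [v_2], [v_3], [v_4]
  1-simplices (10): [v_0,v_1], [v_0,v_2], [v_0,v_3], [v_0,v_4], [v_1,v_2], [v_1,v_3], [v_1,v_4], [v_2,v_3], [v_2,v_4], [v_3,v_4]
  2-simplices (5): [v_0,v_1,v_3], [v_0,v_2,v_3], [v_0,v_2,v_4], [v_1,v_2,v_4], [v_1,v_3,v_4]

Hence C_0 ≅ Z^5, C_1 ≅ Z^10, C_2 ≅ Z^5.

Boundary ∂_1: C_1 → C_0 is given by ∂[p,q] = [q] − [p]. For instance
  ∂[v_0,v_1] = [v_1] − [v_0].
As a 5×10 matrix over Z this has rank 4, with invariant factors (1,1,1,1).

∂_2: C_2 → C_1 maps a triangle to the signed sum of its edges. For instance
  ∂[v_1,v_3,v_4] = [v_3,v_4] − [v_1,v_4] + [v_1,v_3],
  ∂[v_0,v_1,v_3] = [v_1,v_3] − [v_0,v_3] + [v_0,v_1].
This gives a 10×5 integer matrix of rank 5; reducing to Smith normal form yields diagonal entries (1,1,1,1,1).

From H_k ≅ ker(∂_k) / im(∂_{k+1}) we obtain:

  H_0: rank C_0 − rank ∂_1 = 5 − 4 = 1, and the invariant factors of ∂_1 are all 1, so H_0 ≅ Z.
  H_1: rank ker ∂_1 − rank ∂_2 = (10 − 4) − 5 = 1, and the invariant factors of ∂_2 are all 1, so H_1 ≅ Z.
  H_2: rank ker ∂_2 − rank ∂_3 = (5 − 5) − 0 = 0, and there is no ∂_3, so H_2 ≅ 0.

(K is a triangulation of the Möbius band.)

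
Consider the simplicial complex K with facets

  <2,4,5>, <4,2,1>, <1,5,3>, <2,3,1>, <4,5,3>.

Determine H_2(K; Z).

H_2 = 0.

Fix the vertex order 1 < 2 < 3 < 4 < 5 and write every simplex with vertices in increasing order. Then dim K = 2 and the simplices of K are:

  0-simplices (5): [1], [2], [3], [4], [5]
  1-simplices (10): [1,2], [1,3], [1,4], [1,5], [2,3], [2,4], [2,5], [3,4], [3,5], [4,5]
  2-simplices (5): [1,2,3], [1,2,4], [1,3,5], [2,4,5], [3,4,5]

giving chain groups C_0 ≅ Z^5, C_1 ≅ Z^10, C_2 ≅ Z^5.

The boundary map ∂_1: C_1 → C_0 sends each edge [p,q] (with p < q) to q − p.
The resulting 5×10 matrix has rank 4, and its Smith normal form has invariant factors (1,1,1,1).

The boundary map ∂_2: C_2 → C_1 acts by ∂[p,q,r] = [q,r] − [p,r] + [p,q]. For instance
  ∂[3,4,5] = [4,5] − [3,5] + [3,4],
  ∂[1,2,3] = [2,3] − [1,3] + [1,2].
The 10×5 boundary matrix has rank 5 and Smith normal form diag(1,1,1,1,1).

Computing H_k = (kernel of ∂_k) / (image of ∂_{k+1}):

  H_2: rank ker ∂_2 − rank ∂_3 = (5 − 5) − 0 = 0, and there is no ∂_3, so H_2 ≅ 0.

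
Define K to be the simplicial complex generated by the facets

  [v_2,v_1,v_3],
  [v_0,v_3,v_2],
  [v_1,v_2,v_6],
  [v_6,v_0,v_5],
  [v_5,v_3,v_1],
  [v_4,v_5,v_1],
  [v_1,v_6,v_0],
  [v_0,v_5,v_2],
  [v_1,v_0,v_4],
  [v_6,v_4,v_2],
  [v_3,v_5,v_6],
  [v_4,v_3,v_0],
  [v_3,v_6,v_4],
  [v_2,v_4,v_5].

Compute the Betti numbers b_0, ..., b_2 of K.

b_0 = 1, b_1 = 2, b_2 = 1.

K has 7 vertices, 21 edges, 14 triangles.
rank ∂_0 = 0, rank ∂_1 = 6 ⇒ b_0 = 7 − 0 − 6 = 1; all invariant factors of ∂_1 are 1 so no torsion. So H_0 ≅ Z.
rank ∂_1 = 6, rank ∂_2 = 13 ⇒ b_1 = 21 − 6 − 13 = 2; all invariant factors of ∂_2 are 1 so no torsion. So H_1 ≅ Z^2.
rank ∂_2 = 13, rank ∂_3 = 0 ⇒ b_2 = 14 − 13 − 0 = 1. So H_2 ≅ Z.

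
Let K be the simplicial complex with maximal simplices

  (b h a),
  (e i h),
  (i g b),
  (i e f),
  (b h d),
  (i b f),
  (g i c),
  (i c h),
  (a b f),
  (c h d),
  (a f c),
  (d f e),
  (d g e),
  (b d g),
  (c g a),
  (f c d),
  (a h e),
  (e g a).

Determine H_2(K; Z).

Take the total order a < b < c < d < e < f < g < h < i on the vertex set. Then K (dimension 2) consists of the simplices:

  0-simplices (9): a, b, c, d, e, f, g, h, i
  1-simplices (27): ab, ac, ae, af, ag, ah, bd, bf, bg, bh, bi, cd, cf, cg, ch, ci, de, df, dg, dh, ef, eg, eh, ei, fi, gi, hi
  2-simplices (18): abf, abh, acf, acg, aeg, aeh, bdg, bdh, bfi, bgi, cdf, cdh, cgi, chi, def, deg, efi, ehi

Hence C_0 ≅ Z^9, C_1 ≅ Z^27, C_2 ≅ Z^18.

∂_1: C_1 → C_0 maps an edge to its endpoints' difference, ∂[p,q] = q − p. For instance
  ∂ab = b − a.
This gives a 9×27 integer matrix of rank 8; reducing to Smith normal form yields diagonal entries (1,1,1,1,1,1,1,1).

Boundary ∂_2: C_2 → C_1 acts by ∂[p,q,r] = [q,r] − [p,r] + [p,q]. For instance
  ∂ehi = hi − ei + eh,
  ∂abf = bf − af + ab.
As a 27×18 matrix over Z this has rank 17, with invariant factors (1,1,1,1,1,1,1,1,1,1,1,1,1,1,1,1,1).

From H_k ≅ ker(∂_k) / im(∂_{k+1}) we obtain:

  H_2: rank ker ∂_2 − rank ∂_3 = (18 − 17) − 0 = 1, and there is no ∂_3, so H_2 ≅ Z.

H_2 ≅ Z.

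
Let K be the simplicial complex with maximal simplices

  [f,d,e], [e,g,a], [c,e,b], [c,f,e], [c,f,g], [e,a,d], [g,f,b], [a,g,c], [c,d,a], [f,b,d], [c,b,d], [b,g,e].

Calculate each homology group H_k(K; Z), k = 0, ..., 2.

We work with the vertex ordering a < b < c < d < e < f < g. The simplices of K, each written with vertices in increasing order, are:

  0-simplices (7): a, b, c, d, e, f, g
  1-simplices (18): ac, ad, ae, ag, bc, bd, be, bf, bg, cd, ce, cf, cg, de, df, ef, eg, fg
  2-simplices (12): acd, acg, ade, aeg, bcd, bce, bdf, beg, bfg, cef, cfg, def

so the chain groups are C_0 ≅ Z^7, C_1 ≅ Z^18, C_2 ≅ Z^12.

The boundary map ∂_1: C_1 → C_0 is given by ∂[p,q] = [q] − [p]. For instance
  ∂cf = f − c.
The resulting 7×18 matrix has rank 6, and its Smith normal form has invariant factors (1,1,1,1,1,1).

∂_2: C_2 → C_1 acts by ∂[p,q,r] = [q,r] − [p,r] + [p,q]. For instance
  ∂cef = ef − cf + ce,
  ∂bfg = fg − bg + bf.
This gives a 18×12 integer matrix of rank 12; reducing to Smith normal form yields diagonal entries (1,1,1,1,1,1,1,1,1,1,1,2).

Now H_k = ker ∂_k / im ∂_{k+1}, so:

  H_0: rank C_0 − rank ∂_1 = 7 − 6 = 1, and the invariant factors of ∂_1 are all 1, so H_0 = Z.
  H_1: rank ker ∂_1 − rank ∂_2 = (18 − 6) − 12 = 0, and ∂_2 has invariant factor 2 > 1, so H_1 = Z/2.
  H_2: rank ker ∂_2 − rank ∂_3 = (12 − 12) − 0 = 0, and there is no ∂_3, so H_2 = 0.

H_0 = Z,  H_1 = Z/2,  H_2 = 0.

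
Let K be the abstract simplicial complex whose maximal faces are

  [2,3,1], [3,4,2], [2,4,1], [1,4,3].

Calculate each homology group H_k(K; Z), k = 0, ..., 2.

We work with the vertex ordering 1 < 2 < 3 < 4. The simplices of K, each written with vertices in increasing order, are:

  0-simplices (4): [1], [2], [3], [4]
  1-simplices (6): [1,2], [1,3], [1,4], [2,3], [2,4], [3,4]
  2-simplices (4): [1,2,3], [1,2,4], [1,3,4], [2,3,4]

giving chain groups C_0 ≅ Z^4, C_1 ≅ Z^6, C_2 ≅ Z^4.

The boundary map ∂_1: C_1 → C_0 maps an edge to its endpoints' difference, ∂[p,q] = q − p.
As a 4×6 matrix over Z this has rank 3, with invariant factors (1,1,1).

The boundary map ∂_2: C_2 → C_1 acts by ∂[p,q,r] = [q,r] − [p,r] + [p,q]. For instance
  ∂[2,3,4] = [3,4] − [2,4] + [2,3],
  ∂[1,3,4] = [3,4] − [1,4] + [1,3].
This gives a 6×4 integer matrix of rank 3; reducing to Smith normal form yields diagonal entries (1,1,1).

From H_k ≅ ker(∂_k) / im(∂_{k+1}) we obtain:

  H_0: rank C_0 − rank ∂_1 = 4 − 3 = 1, and the invariant factors of ∂_1 are all 1, so H_0 ≅ Z.
  H_1: rank ker ∂_1 − rank ∂_2 = (6 − 3) − 3 = 0, and the invariant factors of ∂_2 are all 1, so H_1 ≅ 0.
  H_2: rank ker ∂_2 − rank ∂_3 = (4 − 3) − 0 = 1, and there is no ∂_3, so H_2 ≅ Z.

(K is a triangulation of the 2-sphere S^2.)

H_0 = Z,  H_1 = 0,  H_2 = Z.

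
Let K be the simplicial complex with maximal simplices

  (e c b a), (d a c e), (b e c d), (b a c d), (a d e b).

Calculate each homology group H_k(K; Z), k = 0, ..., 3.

H_0 = Z,  H_1 = 0,  H_2 = 0,  H_3 = Z.

We work with the vertex ordering a < b < c < d < e. The simplices of K, each written with vertices in increasing order, are:

  0-simplices (5): a, b, c, d, e
  1-simplices (10): ab, ac, ad, ae, bc, bd, be, cd, ce, de
  2-simplices (10): abc, abd, abe, acd, ace, ade, bcd, bce, bde, cde
  3-simplices (5): abcd, abce, abde, acde, bcde

so the chain groups are C_0 ≅ Z^5, C_1 ≅ Z^10, C_2 ≅ Z^10, C_3 ≅ Z^5.

The boundary map ∂_1: C_1 → C_0 is given by ∂[p,q] = [q] − [p]. For instance
  ∂de = e − d.
The 5×10 boundary matrix has rank 4 and Smith normal form diag(1,1,1,1).

Boundary ∂_2: C_2 → C_1 acts by ∂[p,q,r] = [q,r] − [p,r] + [p,q]. For instance
  ∂ade = de − ae + ad,
  ∂cde = de − ce + cd.
The resulting 10×10 matrix has rank 6, and its Smith normal form has invariant factors (1,1,1,1,1,1).

∂_3: C_3 → C_2 sends each 3-simplex σ to the alternating sum Σ_i (−1)^i (σ with its i-th vertex removed). For instance
  ∂abce = bce − ace + abe − abc,
  ∂abcd = bcd − acd + abd − abc.
As a 10×5 matrix over Z this has rank 4, with invariant factors (1,1,1,1).

Computing H_k = (kernel of ∂_k) / (image of ∂_{k+1}):

  H_0: rank C_0 − rank ∂_1 = 5 − 4 = 1, and the invariant factors of ∂_1 are all 1, so H_0 ≅ Z.
  H_1: rank ker ∂_1 − rank ∂_2 = (10 − 4) − 6 = 0, and the invariant factors of ∂_2 are all 1, so H_1 ≅ 0.
  H_2: rank ker ∂_2 − rank ∂_3 = (10 − 6) − 4 = 0, and the invariant factors of ∂_3 are all 1, so H_2 ≅ 0.
  H_3: rank ker ∂_3 − rank ∂_4 = (5 − 4) − 0 = 1, and there is no ∂_4, so H_3 ≅ Z.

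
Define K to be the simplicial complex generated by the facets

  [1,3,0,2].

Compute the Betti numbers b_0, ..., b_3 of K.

b_0 = 1, b_1 = 0, b_2 = 0, b_3 = 0.

We work with the vertex ordering 0 < 1 < 2 < 3. The simplices of K, each written with vertices in increasing order, are:

  0-simplices (4): [0], [1], [2], [3]
  1-simplices (6): [0,1], [0,2], [0,3], [1,2], [1,3], [2,3]
  2-simplices (4): [0,1,2], [0,1,3], [0,2,3], [1,2,3]
  3-simplices (1): [0,1,2,3]

giving chain groups C_0 ≅ Z^4, C_1 ≅ Z^6, C_2 ≅ Z^4, C_3 ≅ Z^1.

∂_1: C_1 → C_0 is given by ∂[p,q] = [q] − [p]. For instance
  ∂[1,3] = [3] − [1].
The resulting 4×6 matrix has rank 3, and its Smith normal form has invariant factors (1,1,1).

The boundary map ∂_2: C_2 → C_1 sends each 2-simplex [p,q,r] to [q,r] − [p,r] + [p,q]. For instance
  ∂[1,2,3] = [2,3] − [1,3] + [1,2],
  ∂[0,1,3] = [1,3] − [0,3] + [0,1].
The resulting 6×4 matrix has rank 3, and its Smith normal form has invariant factors (1,1,1).

Boundary ∂_3: C_3 → C_2 sends each 3-simplex σ to the alternating sum Σ_i (−1)^i (σ with its i-th vertex removed). For instance
  ∂[0,1,2,3] = [1,2,3] − [0,2,3] + [0,1,3] − [0,1,2].
The 4×1 boundary matrix has rank 1 and Smith normal form diag(1).

Reading off H_k = ker ∂_k / im ∂_{k+1}:

  H_0: rank C_0 − rank ∂_1 = 4 − 3 = 1, and the invariant factors of ∂_1 are all 1, so H_0 ≅ Z.
  H_1: rank ker ∂_1 − rank ∂_2 = (6 − 3) − 3 = 0, and the invariant factors of ∂_2 are all 1, so H_1 ≅ 0.
  H_2: rank ker ∂_2 − rank ∂_3 = (4 − 3) − 1 = 0, and the invariant factors of ∂_3 are all 1, so H_2 ≅ 0.
  H_3: rank ker ∂_3 − rank ∂_4 = (1 − 1) − 0 = 0, and there is no ∂_4, so H_3 ≅ 0.

(K is a triangulation of the 3-simplex.)

Hence the Betti numbers are b_0 = 1, b_1 = 0, b_2 = 0, b_3 = 0.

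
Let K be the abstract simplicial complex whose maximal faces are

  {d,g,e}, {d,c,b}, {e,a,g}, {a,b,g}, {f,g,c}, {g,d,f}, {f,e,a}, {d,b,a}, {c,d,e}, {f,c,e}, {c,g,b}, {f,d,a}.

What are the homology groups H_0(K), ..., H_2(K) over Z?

Order the vertices as a < b < c < d < e < f < g. Listing each simplex with vertices in this order, K has dimension 2 with simplices:

  0-simplices (7): a, b, c, d, e, f, g
  1-simplices (18): ab, ad, ae, af, ag, bc, bd, bg, cd, ce, cf, cg, de, df, dg, ef, eg, fg
  2-simplices (12): abd, abg, adf, aef, aeg, bcd, bcg, cde, cef, cfg, deg, dfg

so the chain groups are C_0 ≅ Z^7, C_1 ≅ Z^18, C_2 ≅ Z^12.

∂_1: C_1 → C_0 maps an edge to its endpoints' difference, ∂[p,q] = q − p. For instance
  ∂bc = c − b.
As a 7×18 matrix over Z this has rank 6, with invariant factors (1,1,1,1,1,1).

∂_2: C_2 → C_1 acts by ∂[p,q,r] = [q,r] − [p,r] + [p,q]. For instance
  ∂aeg = eg − ag + ae,
  ∂bcd = cd − bd + bc.
As a 18×12 matrix over Z this has rank 12, with invariant factors (1,1,1,1,1,1,1,1,1,1,1,2).

From H_k ≅ ker(∂_k) / im(∂_{k+1}) we obtain:

  H_0: rank C_0 − rank ∂_1 = 7 − 6 = 1, and the invariant factors of ∂_1 are all 1, so H_0 ≅ Z.
  H_1: rank ker ∂_1 − rank ∂_2 = (18 − 6) − 12 = 0, and ∂_2 has invariant factor 2 > 1, so H_1 ≅ Z/2.
  H_2: rank ker ∂_2 − rank ∂_3 = (12 − 12) − 0 = 0, and there is no ∂_3, so H_2 ≅ 0.

H_0 ≅ Z,  H_1 ≅ Z/2,  H_2 = 0.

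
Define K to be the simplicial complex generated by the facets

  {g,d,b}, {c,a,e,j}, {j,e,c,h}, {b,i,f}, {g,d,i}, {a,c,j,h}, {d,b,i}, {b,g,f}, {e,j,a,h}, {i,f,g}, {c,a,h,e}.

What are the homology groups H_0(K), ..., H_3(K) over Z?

Fix the vertex order a < b < c < d < e < f < g < h < i < j and write every simplex with vertices in increasing order. Then dim K = 3 and the simplices of K are:

  0-simplices (10): a, b, c, d, e, f, g, h, i, j
  1-simplices (19): ac, ae, ah, aj, bd, bf, bg, bi, ce, ch, cj, dg, di, eh, ej, fg, fi, gi, hj
  2-simplices (16): ace, ach, acj, aeh, aej, ahj, bdg, bdi, bfg, bfi, ceh, cej, chj, dgi, ehj, fgi
  3-simplices (5): aceh, acej, achj, aehj, cehj

Hence C_0 ≅ Z^10, C_1 ≅ Z^19, C_2 ≅ Z^16, C_3 ≅ Z^5.

The boundary map ∂_1: C_1 → C_0 is given by ∂[p,q] = [q] − [p].
The resulting 10×19 matrix has rank 8, and its Smith normal form has invariant factors (1,1,1,1,1,1,1,1).

The boundary map ∂_2: C_2 → C_1 sends each 2-simplex [p,q,r] to [q,r] − [p,r] + [p,q]. For instance
  ∂dgi = gi − di + dg,
  ∂ahj = hj − aj + ah.
As a 19×16 matrix over Z this has rank 11, with invariant factors (1,1,1,1,1,1,1,1,1,1,1).

The boundary map ∂_3: C_3 → C_2 sends each 3-simplex σ to the alternating sum Σ_i (−1)^i (σ with its i-th vertex removed). For instance
  ∂cehj = ehj − chj + cej − ceh,
  ∂aehj = ehj − ahj + aej − aeh.
The resulting 16×5 matrix has rank 4, and its Smith normal form has invariant factors (1,1,1,1).

From H_k ≅ ker(∂_k) / im(∂_{k+1}) we obtain:

  H_0: rank C_0 − rank ∂_1 = 10 − 8 = 2, and the invariant factors of ∂_1 are all 1, so H_0 ≅ Z^2.
  H_1: rank ker ∂_1 − rank ∂_2 = (19 − 8) − 11 = 0, and the invariant factors of ∂_2 are all 1, so H_1 ≅ 0.
  H_2: rank ker ∂_2 − rank ∂_3 = (16 − 11) − 4 = 1, and the invariant factors of ∂_3 are all 1, so H_2 ≅ Z.
  H_3: rank ker ∂_3 − rank ∂_4 = (5 − 4) − 0 = 1, and there is no ∂_4, so H_3 ≅ Z.

As a check, the Euler characteristic is 10 − 19 + 16 − 5 = 2, which agrees with 2 − 0 + 1 − 1 = 2.

H_0 ≅ Z^2,  H_1 = 0,  H_2 ≅ Z,  H_3 ≅ Z.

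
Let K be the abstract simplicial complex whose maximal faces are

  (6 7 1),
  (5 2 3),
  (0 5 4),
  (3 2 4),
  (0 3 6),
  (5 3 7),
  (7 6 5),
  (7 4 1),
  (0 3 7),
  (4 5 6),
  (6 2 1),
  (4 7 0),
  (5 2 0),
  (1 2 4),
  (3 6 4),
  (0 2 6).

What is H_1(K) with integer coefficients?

Take the total order 0 < 1 < 2 < 3 < 4 < 5 < 6 < 7 on the vertex set. Then K (dimension 2) consists of the simplices:

  0-simplices (8): [0], [1], [2], [3], [4], [5], [6], [7]
  1-simplices (24): (24 of them)
  2-simplices (16): [0,2,5], [0,2,6], [0,3,6], [0,3,7], [0,4,5], [0,4,7], [1,2,4], [1,2,6], [1,4,7], [1,6,7], [2,3,4], [2,3,5], [3,4,6], [3,5,7], [4,5,6], [5,6,7]

giving chain groups C_0 ≅ Z^8, C_1 ≅ Z^24, C_2 ≅ Z^16.

The boundary map ∂_1: C_1 → C_0 is given by ∂[p,q] = [q] − [p]. For instance
  ∂[5,7] = [7] − [5].
This gives a 8×24 integer matrix of rank 7; reducing to Smith normal form yields diagonal entries (1,1,1,1,1,1,1).

The boundary map ∂_2: C_2 → C_1 sends each 2-simplex [p,q,r] to [q,r] − [p,r] + [p,q]. For instance
  ∂[3,4,6] = [4,6] − [3,6] + [3,4],
  ∂[0,2,6] = [2,6] − [0,6] + [0,2].
As a 24×16 matrix over Z this has rank 15, with invariant factors (1,1,1,1,1,1,1,1,1,1,1,1,1,1,1).

From H_k ≅ ker(∂_k) / im(∂_{k+1}) we obtain:

  H_1: rank ker ∂_1 − rank ∂_2 = (24 − 7) − 15 = 2, and the invariant factors of ∂_2 are all 1, so H_1 ≅ Z^2.

H_1 = Z^2.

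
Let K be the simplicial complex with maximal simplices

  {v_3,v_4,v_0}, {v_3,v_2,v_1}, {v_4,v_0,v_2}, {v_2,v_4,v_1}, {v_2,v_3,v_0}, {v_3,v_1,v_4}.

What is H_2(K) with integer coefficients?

We work with the vertex ordering v_0 < v_1 < v_2 < v_3 < v_4. The simplices of K, each written with vertices in increasing order, are:

  0-simplices (5): [v_0], [v_1], [v_2], [v_3], [v_4]
  1-simplices (9): [v_0,v_2], [v_0,v_3], [v_0,v_4], [v_1,v_2], [v_1,v_3], [v_1,v_4], [v_2,v_3], [v_2,v_4], [v_3,v_4]
  2-simplices (6): [v_0,v_2,v_3], [v_0,v_2,v_4], [v_0,v_3,v_4], [v_1,v_2,v_3], [v_1,v_2,v_4], [v_1,v_3,v_4]

so the chain groups are C_0 ≅ Z^5, C_1 ≅ Z^9, C_2 ≅ Z^6.

∂_1: C_1 → C_0 sends each edge [p,q] (with p < q) to q − p.
The 5×9 boundary matrix has rank 4 and Smith normal form diag(1,1,1,1).

The boundary map ∂_2: C_2 → C_1 sends each 2-simplex [p,q,r] to [q,r] − [p,r] + [p,q]. For instance
  ∂[v_1,v_2,v_3] = [v_2,v_3] − [v_1,v_3] + [v_1,v_2],
  ∂[v_1,v_3,v_4] = [v_3,v_4] − [v_1,v_4] + [v_1,v_3].
As a 9×6 matrix over Z this has rank 5, with invariant factors (1,1,1,1,1).

Now H_k = ker ∂_k / im ∂_{k+1}, so:

  H_2: rank ker ∂_2 − rank ∂_3 = (6 − 5) − 0 = 1, and there is no ∂_3, so H_2 = Z.

H_2 ≅ Z.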